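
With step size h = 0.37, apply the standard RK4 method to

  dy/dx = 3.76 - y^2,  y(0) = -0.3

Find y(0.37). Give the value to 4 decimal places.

0.9843

RK4: k1 = f(x_n, y_n); k2 = f(x_n + h/2, y_n + (h/2)·k1); k3 = f(x_n + h/2, y_n + (h/2)·k2); k4 = f(x_n + h, y_n + h·k3); y_{n+1} = y_n + (h/6)·(k1 + 2k2 + 2k3 + k4).
x=0.000000, y=-0.300000:
  k1 = f(0.000000, -0.300000) = 3.670000
  k2 = f(0.185000, 0.378950) = 3.616397
  k3 = f(0.185000, 0.369033) = 3.623814
  k4 = f(0.370000, 1.040811) = 2.676712
  y ← -0.300000 + (0.37/6)·(k1 + 2k2 + 2k3 + k4) = 0.984340
y(0.37) ≈ 0.9843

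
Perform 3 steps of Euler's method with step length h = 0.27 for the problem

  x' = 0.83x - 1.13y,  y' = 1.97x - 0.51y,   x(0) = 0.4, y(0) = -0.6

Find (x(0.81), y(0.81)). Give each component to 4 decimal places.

1.0927, 0.5695

Euler on (x,y): x_{n+1} = x_n + h·x', y_{n+1} = y_n + h·y'.
0.000000: (0.400000, -0.600000); f=(1.010000, 1.094000) → (0.672700, -0.304620)
0.270000: (0.672700, -0.304620); f=(0.902562, 1.480575) → (0.916392, 0.095135)
0.540000: (0.916392, 0.095135); f=(0.653102, 1.756773) → (1.092729, 0.569464)
(x(0.81), y(0.81)) ≈ (1.0927, 0.5695)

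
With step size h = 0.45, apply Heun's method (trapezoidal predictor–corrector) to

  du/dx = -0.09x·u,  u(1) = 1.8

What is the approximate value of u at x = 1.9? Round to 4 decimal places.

Heun: k1 = f(x_n, u_n); k2 = f(x_n + h, u_n + h·k1); u_{n+1} = u_n + (h/2)·(k1 + k2).
x=1.000000, u=1.800000:
  k1 = f(1.000000, 1.800000) = -0.162000
  k2 = f(1.450000, 1.727100) = -0.225387
  u ← 1.800000 + (0.45/2)·(-0.162000 + (-0.225387)) = 1.712838
x=1.450000, u=1.712838:
  k1 = f(1.450000, 1.712838) = -0.223525
  k2 = f(1.900000, 1.612252) = -0.275695
  u ← 1.712838 + (0.45/2)·(-0.223525 + (-0.275695)) = 1.600513
u(1.9) ≈ 1.6005

1.6005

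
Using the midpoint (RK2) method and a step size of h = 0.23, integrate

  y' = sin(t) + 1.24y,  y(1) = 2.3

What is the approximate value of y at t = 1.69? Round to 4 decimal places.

6.3732

Midpoint: k1 = f(t_n, y_n); k2 = f(t_n + h/2, y_n + (h/2)·k1); y_{n+1} = y_n + h·k2.
t=1.000000, y=2.300000:
  k1 = f(1.000000, 2.300000) = 3.693471
  k2 = f(1.115000, 2.724749) = 4.276600
  y ← 2.300000 + 0.23·4.276600 = 3.283618
t=1.230000, y=3.283618:
  k1 = f(1.230000, 3.283618) = 5.014175
  k2 = f(1.345000, 3.860248) = 5.761324
  y ← 3.283618 + 0.23·5.761324 = 4.608722
t=1.460000, y=4.608722:
  k1 = f(1.460000, 4.608722) = 6.708684
  k2 = f(1.575000, 5.380221) = 7.671465
  y ← 4.608722 + 0.23·7.671465 = 6.373159
y(1.69) ≈ 6.3732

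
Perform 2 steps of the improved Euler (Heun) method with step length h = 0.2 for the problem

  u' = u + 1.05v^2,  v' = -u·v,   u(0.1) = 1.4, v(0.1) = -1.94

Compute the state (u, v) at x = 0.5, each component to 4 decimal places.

Heun on (u,v): k1 = f(x_n, state_n); k2 = f(x_n + h, state_n + h·k1); state_{n+1} = state_n + (h/2)·(k1 + k2).
0.100000: (1.400000, -1.940000)
  k1 = (5.351780, 2.716000)
  predictor → (2.470356, -1.396800)
  k2 = (4.518959, 3.450593)
  → (2.387074, -1.323341)
0.300000: (2.387074, -1.323341)
  k1 = (4.225866, 3.158912)
  predictor → (3.232247, -0.691558)
  k2 = (3.734413, 2.235287)
  → (3.183102, -0.783921)
(u(0.5), v(0.5)) ≈ (3.1831, -0.7839)

3.1831, -0.7839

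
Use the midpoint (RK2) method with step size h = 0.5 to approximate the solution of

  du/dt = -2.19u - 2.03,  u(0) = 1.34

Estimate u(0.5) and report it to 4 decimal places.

Midpoint: k1 = f(t_n, u_n); k2 = f(t_n + h/2, u_n + (h/2)·k1); u_{n+1} = u_n + h·k2.
t=0.000000, u=1.340000:
  k1 = f(0.000000, 1.340000) = -4.964600
  k2 = f(0.250000, 0.098850) = -2.246481
  u ← 1.340000 + 0.5·(-2.246481) = 0.216759
u(0.5) ≈ 0.2168

0.2168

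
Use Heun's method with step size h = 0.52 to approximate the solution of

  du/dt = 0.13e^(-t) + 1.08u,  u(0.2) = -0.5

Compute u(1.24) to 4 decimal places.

-1.3399

Heun: k1 = f(t_n, u_n); k2 = f(t_n + h, u_n + h·k1); u_{n+1} = u_n + (h/2)·(k1 + k2).
t=0.200000, u=-0.500000:
  k1 = f(0.200000, -0.500000) = -0.433565
  k2 = f(0.720000, -0.725454) = -0.720212
  u ← -0.500000 + (0.52/2)·(-0.433565 + (-0.720212)) = -0.799982
t=0.720000, u=-0.799982:
  k1 = f(0.720000, -0.799982) = -0.800703
  k2 = f(1.240000, -1.216348) = -1.276035
  u ← -0.799982 + (0.52/2)·(-0.800703 + (-1.276035)) = -1.339934
u(1.24) ≈ -1.3399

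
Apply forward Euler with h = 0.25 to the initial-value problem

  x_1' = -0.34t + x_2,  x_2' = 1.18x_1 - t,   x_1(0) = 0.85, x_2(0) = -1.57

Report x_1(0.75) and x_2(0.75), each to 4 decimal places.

-0.2478, -1.3404

Euler on (x_1,x_2): x_1_{n+1} = x_1_n + h·x_1', x_2_{n+1} = x_2_n + h·x_2'.
0.000000: (0.850000, -1.570000); f=(-1.570000, 1.003000) → (0.457500, -1.319250)
0.250000: (0.457500, -1.319250); f=(-1.404250, 0.289850) → (0.106437, -1.246787)
0.500000: (0.106437, -1.246787); f=(-1.416787, -0.374404) → (-0.247759, -1.340388)
(x_1(0.75), x_2(0.75)) ≈ (-0.2478, -1.3404)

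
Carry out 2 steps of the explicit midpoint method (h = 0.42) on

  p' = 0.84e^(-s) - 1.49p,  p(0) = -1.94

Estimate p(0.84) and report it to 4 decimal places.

-0.4149

Midpoint: k1 = f(s_n, p_n); k2 = f(s_n + h/2, p_n + (h/2)·k1); p_{n+1} = p_n + h·k2.
s=0.000000, p=-1.940000:
  k1 = f(0.000000, -1.940000) = 3.730600
  k2 = f(0.210000, -1.156574) = 2.404186
  p ← -1.940000 + 0.42·2.404186 = -0.930242
s=0.420000, p=-0.930242:
  k1 = f(0.420000, -0.930242) = 1.937980
  k2 = f(0.630000, -0.523266) = 1.227044
  p ← -0.930242 + 0.42·1.227044 = -0.414884
p(0.84) ≈ -0.4149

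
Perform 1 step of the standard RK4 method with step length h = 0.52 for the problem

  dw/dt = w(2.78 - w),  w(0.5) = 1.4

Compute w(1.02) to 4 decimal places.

2.2529

RK4: k1 = f(t_n, w_n); k2 = f(t_n + h/2, w_n + (h/2)·k1); k3 = f(t_n + h/2, w_n + (h/2)·k2); k4 = f(t_n + h, w_n + h·k3); w_{n+1} = w_n + (h/6)·(k1 + 2k2 + 2k3 + k4).
t=0.500000, w=1.400000:
  k1 = f(0.500000, 1.400000) = 1.932000
  k2 = f(0.760000, 1.902320) = 1.669628
  k3 = f(0.760000, 1.834103) = 1.734872
  k4 = f(1.020000, 2.302134) = 1.100112
  w ← 1.400000 + (0.52/6)·(k1 + 2k2 + 2k3 + k4) = 2.252896
w(1.02) ≈ 2.2529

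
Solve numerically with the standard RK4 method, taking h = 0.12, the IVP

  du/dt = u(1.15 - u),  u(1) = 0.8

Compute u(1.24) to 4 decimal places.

RK4: k1 = f(t_n, u_n); k2 = f(t_n + h/2, u_n + (h/2)·k1); k3 = f(t_n + h/2, u_n + (h/2)·k2); k4 = f(t_n + h, u_n + h·k3); u_{n+1} = u_n + (h/6)·(k1 + 2k2 + 2k3 + k4).
t=1.000000, u=0.800000:
  k1 = f(1.000000, 0.800000) = 0.280000
  k2 = f(1.060000, 0.816800) = 0.272158
  k3 = f(1.060000, 0.816329) = 0.272385
  k4 = f(1.120000, 0.832686) = 0.264223
  u ← 0.800000 + (0.12/6)·(k1 + 2k2 + 2k3 + k4) = 0.832666
t=1.120000, u=0.832666:
  k1 = f(1.120000, 0.832666) = 0.264233
  k2 = f(1.180000, 0.848520) = 0.255812
  k3 = f(1.180000, 0.848015) = 0.256088
  k4 = f(1.240000, 0.863397) = 0.247452
  u ← 0.832666 + (0.12/6)·(k1 + 2k2 + 2k3 + k4) = 0.863376
u(1.24) ≈ 0.8634

0.8634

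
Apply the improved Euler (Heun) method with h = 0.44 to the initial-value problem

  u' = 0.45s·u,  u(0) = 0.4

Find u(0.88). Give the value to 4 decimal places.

0.4751

Heun: k1 = f(s_n, u_n); k2 = f(s_n + h, u_n + h·k1); u_{n+1} = u_n + (h/2)·(k1 + k2).
s=0.000000, u=0.400000:
  k1 = f(0.000000, 0.400000) = 0.000000
  k2 = f(0.440000, 0.400000) = 0.079200
  u ← 0.400000 + (0.44/2)·(0.000000 + 0.079200) = 0.417424
s=0.440000, u=0.417424:
  k1 = f(0.440000, 0.417424) = 0.082650
  k2 = f(0.880000, 0.453790) = 0.179701
  u ← 0.417424 + (0.44/2)·(0.082650 + 0.179701) = 0.475141
u(0.88) ≈ 0.4751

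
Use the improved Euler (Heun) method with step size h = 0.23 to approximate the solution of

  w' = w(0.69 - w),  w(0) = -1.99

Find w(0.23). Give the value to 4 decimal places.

-4.0484

Heun: k1 = f(t_n, w_n); k2 = f(t_n + h, w_n + h·k1); w_{n+1} = w_n + (h/2)·(k1 + k2).
t=0.000000, w=-1.990000:
  k1 = f(0.000000, -1.990000) = -5.333200
  k2 = f(0.230000, -3.216636) = -12.566226
  w ← -1.990000 + (0.23/2)·(-5.333200 + (-12.566226)) = -4.048434
w(0.23) ≈ -4.0484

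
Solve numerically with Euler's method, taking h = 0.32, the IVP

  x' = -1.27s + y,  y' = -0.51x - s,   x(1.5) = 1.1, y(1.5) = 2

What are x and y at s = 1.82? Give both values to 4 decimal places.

1.1304, 1.3405

Euler on (x,y): x_{n+1} = x_n + h·x', y_{n+1} = y_n + h·y'.
1.500000: (1.100000, 2.000000); f=(0.095000, -2.061000) → (1.130400, 1.340480)
(x(1.82), y(1.82)) ≈ (1.1304, 1.3405)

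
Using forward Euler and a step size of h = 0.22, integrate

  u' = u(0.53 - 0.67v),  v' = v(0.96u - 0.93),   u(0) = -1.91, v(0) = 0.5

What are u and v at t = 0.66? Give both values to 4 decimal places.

-2.3958, 0.0248

Euler on (u,v): u_{n+1} = u_n + h·u', v_{n+1} = v_n + h·v'.
0.000000: (-1.910000, 0.500000); f=(-0.372450, -1.381800) → (-1.991939, 0.196004)
0.220000: (-1.991939, 0.196004); f=(-0.794141, -0.557095) → (-2.166650, 0.073443)
0.440000: (-2.166650, 0.073443); f=(-1.041710, -0.221063) → (-2.395826, 0.024809)
(u(0.66), v(0.66)) ≈ (-2.3958, 0.0248)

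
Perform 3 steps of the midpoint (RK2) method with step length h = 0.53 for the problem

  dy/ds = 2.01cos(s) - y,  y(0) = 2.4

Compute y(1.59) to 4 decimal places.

Midpoint: k1 = f(s_n, y_n); k2 = f(s_n + h/2, y_n + (h/2)·k1); y_{n+1} = y_n + h·k2.
s=0.000000, y=2.400000:
  k1 = f(0.000000, 2.400000) = -0.390000
  k2 = f(0.265000, 2.296650) = -0.356814
  y ← 2.400000 + 0.53·(-0.356814) = 2.210889
s=0.530000, y=2.210889:
  k1 = f(0.530000, 2.210889) = -0.476646
  k2 = f(0.795000, 2.084577) = -0.677005
  y ← 2.210889 + 0.53·(-0.677005) = 1.852076
s=1.060000, y=1.852076:
  k1 = f(1.060000, 1.852076) = -0.869443
  k2 = f(1.325000, 1.621674) = -1.132583
  y ← 1.852076 + 0.53·(-1.132583) = 1.251807
y(1.59) ≈ 1.2518

1.2518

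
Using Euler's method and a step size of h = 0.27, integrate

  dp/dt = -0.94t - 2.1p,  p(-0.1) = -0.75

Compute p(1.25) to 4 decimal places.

Euler: p_{n+1} = p_n + h·f(t_n, p_n).
t=-0.100000, p=-0.750000: f=1.669000 → p ← -0.750000 + 0.27·1.669000 = -0.299370
t=0.170000, p=-0.299370: f=0.468877 → p ← -0.299370 + 0.27·0.468877 = -0.172773
t=0.440000, p=-0.172773: f=-0.050776 → p ← -0.172773 + 0.27·(-0.050776) = -0.186483
t=0.710000, p=-0.186483: f=-0.275786 → p ← -0.186483 + 0.27·(-0.275786) = -0.260945
t=0.980000, p=-0.260945: f=-0.373215 → p ← -0.260945 + 0.27·(-0.373215) = -0.361713
p(1.25) ≈ -0.3617

-0.3617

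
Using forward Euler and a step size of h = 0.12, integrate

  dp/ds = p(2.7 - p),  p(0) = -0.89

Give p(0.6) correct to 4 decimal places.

Euler: p_{n+1} = p_n + h·f(s_n, p_n).
s=0.000000, p=-0.890000: f=-3.195100 → p ← -0.890000 + 0.12·(-3.195100) = -1.273412
s=0.120000, p=-1.273412: f=-5.059791 → p ← -1.273412 + 0.12·(-5.059791) = -1.880587
s=0.240000, p=-1.880587: f=-8.614191 → p ← -1.880587 + 0.12·(-8.614191) = -2.914290
s=0.360000, p=-2.914290: f=-16.361668 → p ← -2.914290 + 0.12·(-16.361668) = -4.877690
s=0.480000, p=-4.877690: f=-36.961622 → p ← -4.877690 + 0.12·(-36.961622) = -9.313085
p(0.6) ≈ -9.3131

-9.3131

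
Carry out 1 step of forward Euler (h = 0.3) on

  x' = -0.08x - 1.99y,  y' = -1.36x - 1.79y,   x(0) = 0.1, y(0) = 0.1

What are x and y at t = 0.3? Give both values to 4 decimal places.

Euler on (x,y): x_{n+1} = x_n + h·x', y_{n+1} = y_n + h·y'.
0.000000: (0.100000, 0.100000); f=(-0.207000, -0.315000) → (0.037900, 0.005500)
(x(0.3), y(0.3)) ≈ (0.0379, 0.0055)

0.0379, 0.0055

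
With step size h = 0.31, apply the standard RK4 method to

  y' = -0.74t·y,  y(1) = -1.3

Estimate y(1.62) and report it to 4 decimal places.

RK4: k1 = f(t_n, y_n); k2 = f(t_n + h/2, y_n + (h/2)·k1); k3 = f(t_n + h/2, y_n + (h/2)·k2); k4 = f(t_n + h, y_n + h·k3); y_{n+1} = y_n + (h/6)·(k1 + 2k2 + 2k3 + k4).
t=1.000000, y=-1.300000:
  k1 = f(1.000000, -1.300000) = 0.962000
  k2 = f(1.155000, -1.150890) = 0.983666
  k3 = f(1.155000, -1.147532) = 0.980795
  k4 = f(1.310000, -0.995953) = 0.965477
  y ← -1.300000 + (0.31/6)·(k1 + 2k2 + 2k3 + k4) = -0.997419
t=1.310000, y=-0.997419:
  k1 = f(1.310000, -0.997419) = 0.966898
  k2 = f(1.465000, -0.847550) = 0.918829
  k3 = f(1.465000, -0.855001) = 0.926906
  k4 = f(1.620000, -0.710078) = 0.851242
  y ← -0.997419 + (0.31/6)·(k1 + 2k2 + 2k3 + k4) = -0.712756
y(1.62) ≈ -0.7128

-0.7128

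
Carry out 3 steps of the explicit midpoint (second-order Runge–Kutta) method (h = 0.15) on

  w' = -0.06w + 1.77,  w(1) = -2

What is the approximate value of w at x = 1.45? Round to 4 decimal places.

Midpoint: k1 = f(x_n, w_n); k2 = f(x_n + h/2, w_n + (h/2)·k1); w_{n+1} = w_n + h·k2.
x=1.000000, w=-2.000000:
  k1 = f(1.000000, -2.000000) = 1.890000
  k2 = f(1.075000, -1.858250) = 1.881495
  w ← -2.000000 + 0.15·1.881495 = -1.717776
x=1.150000, w=-1.717776:
  k1 = f(1.150000, -1.717776) = 1.873067
  k2 = f(1.225000, -1.577296) = 1.864638
  w ← -1.717776 + 0.15·1.864638 = -1.438080
x=1.300000, w=-1.438080:
  k1 = f(1.300000, -1.438080) = 1.856285
  k2 = f(1.375000, -1.298859) = 1.847932
  w ← -1.438080 + 0.15·1.847932 = -1.160890
w(1.45) ≈ -1.1609

-1.1609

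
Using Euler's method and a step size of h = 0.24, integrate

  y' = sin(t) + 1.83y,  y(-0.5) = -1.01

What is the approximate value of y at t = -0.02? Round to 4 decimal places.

Euler: y_{n+1} = y_n + h·f(t_n, y_n).
t=-0.500000, y=-1.010000: f=-2.327726 → y ← -1.010000 + 0.24·(-2.327726) = -1.568654
t=-0.260000, y=-1.568654: f=-3.127718 → y ← -1.568654 + 0.24·(-3.127718) = -2.319306
y(-0.02) ≈ -2.3193

-2.3193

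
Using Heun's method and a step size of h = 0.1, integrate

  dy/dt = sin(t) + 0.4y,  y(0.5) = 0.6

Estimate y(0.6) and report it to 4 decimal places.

Heun: k1 = f(t_n, y_n); k2 = f(t_n + h, y_n + h·k1); y_{n+1} = y_n + (h/2)·(k1 + k2).
t=0.500000, y=0.600000:
  k1 = f(0.500000, 0.600000) = 0.719426
  k2 = f(0.600000, 0.671943) = 0.833419
  y ← 0.600000 + (0.1/2)·(0.719426 + 0.833419) = 0.677642
y(0.6) ≈ 0.6776

0.6776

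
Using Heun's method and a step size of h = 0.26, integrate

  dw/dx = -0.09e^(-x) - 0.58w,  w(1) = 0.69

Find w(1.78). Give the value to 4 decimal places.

Heun: k1 = f(x_n, w_n); k2 = f(x_n + h, w_n + h·k1); w_{n+1} = w_n + (h/2)·(k1 + k2).
x=1.000000, w=0.690000:
  k1 = f(1.000000, 0.690000) = -0.433309
  k2 = f(1.260000, 0.577340) = -0.360386
  w ← 0.690000 + (0.26/2)·(-0.433309 + (-0.360386)) = 0.586820
x=1.260000, w=0.586820:
  k1 = f(1.260000, 0.586820) = -0.365884
  k2 = f(1.520000, 0.491690) = -0.304864
  w ← 0.586820 + (0.26/2)·(-0.365884 + (-0.304864)) = 0.499622
x=1.520000, w=0.499622:
  k1 = f(1.520000, 0.499622) = -0.309465
  k2 = f(1.780000, 0.419161) = -0.258291
  w ← 0.499622 + (0.26/2)·(-0.309465 + (-0.258291)) = 0.425814
w(1.78) ≈ 0.4258

0.4258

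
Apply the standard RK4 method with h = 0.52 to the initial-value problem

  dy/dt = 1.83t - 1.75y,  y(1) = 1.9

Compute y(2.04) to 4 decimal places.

RK4: k1 = f(t_n, y_n); k2 = f(t_n + h/2, y_n + (h/2)·k1); k3 = f(t_n + h/2, y_n + (h/2)·k2); k4 = f(t_n + h, y_n + h·k3); y_{n+1} = y_n + (h/6)·(k1 + 2k2 + 2k3 + k4).
t=1.000000, y=1.900000:
  k1 = f(1.000000, 1.900000) = -1.495000
  k2 = f(1.260000, 1.511300) = -0.338975
  k3 = f(1.260000, 1.811867) = -0.864966
  k4 = f(1.520000, 1.450217) = 0.243719
  y ← 1.900000 + (0.52/6)·(k1 + 2k2 + 2k3 + k4) = 1.582873
t=1.520000, y=1.582873:
  k1 = f(1.520000, 1.582873) = 0.011573
  k2 = f(1.780000, 1.585882) = 0.482107
  k3 = f(1.780000, 1.708220) = 0.268014
  k4 = f(2.040000, 1.722240) = 0.719280
  y ← 1.582873 + (0.52/6)·(k1 + 2k2 + 2k3 + k4) = 1.776234
y(2.04) ≈ 1.7762

1.7762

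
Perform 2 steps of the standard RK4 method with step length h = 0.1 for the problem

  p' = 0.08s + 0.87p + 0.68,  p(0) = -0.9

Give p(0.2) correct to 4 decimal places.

RK4: k1 = f(s_n, p_n); k2 = f(s_n + h/2, p_n + (h/2)·k1); k3 = f(s_n + h/2, p_n + (h/2)·k2); k4 = f(s_n + h, p_n + h·k3); p_{n+1} = p_n + (h/6)·(k1 + 2k2 + 2k3 + k4).
s=0.000000, p=-0.900000:
  k1 = f(0.000000, -0.900000) = -0.103000
  k2 = f(0.050000, -0.905150) = -0.103480
  k3 = f(0.050000, -0.905174) = -0.103501
  k4 = f(0.100000, -0.910350) = -0.104005
  p ← -0.900000 + (0.1/6)·(k1 + 2k2 + 2k3 + k4) = -0.910349
s=0.100000, p=-0.910349:
  k1 = f(0.100000, -0.910349) = -0.104004
  k2 = f(0.150000, -0.915550) = -0.104528
  k3 = f(0.150000, -0.915576) = -0.104551
  k4 = f(0.200000, -0.920805) = -0.105100
  p ← -0.910349 + (0.1/6)·(k1 + 2k2 + 2k3 + k4) = -0.920804
p(0.2) ≈ -0.9208

-0.9208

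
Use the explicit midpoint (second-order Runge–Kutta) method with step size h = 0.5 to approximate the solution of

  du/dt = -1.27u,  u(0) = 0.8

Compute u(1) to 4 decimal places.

Midpoint: k1 = f(t_n, u_n); k2 = f(t_n + h/2, u_n + (h/2)·k1); u_{n+1} = u_n + h·k2.
t=0.000000, u=0.800000:
  k1 = f(0.000000, 0.800000) = -1.016000
  k2 = f(0.250000, 0.546000) = -0.693420
  u ← 0.800000 + 0.5·(-0.693420) = 0.453290
t=0.500000, u=0.453290:
  k1 = f(0.500000, 0.453290) = -0.575678
  k2 = f(0.750000, 0.309370) = -0.392900
  u ← 0.453290 + 0.5·(-0.392900) = 0.256840
u(1) ≈ 0.2568

0.2568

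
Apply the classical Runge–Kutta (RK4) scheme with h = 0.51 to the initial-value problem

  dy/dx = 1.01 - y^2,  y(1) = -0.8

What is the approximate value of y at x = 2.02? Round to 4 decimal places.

-0.0646

RK4: k1 = f(x_n, y_n); k2 = f(x_n + h/2, y_n + (h/2)·k1); k3 = f(x_n + h/2, y_n + (h/2)·k2); k4 = f(x_n + h, y_n + h·k3); y_{n+1} = y_n + (h/6)·(k1 + 2k2 + 2k3 + k4).
x=1.000000, y=-0.800000:
  k1 = f(1.000000, -0.800000) = 0.370000
  k2 = f(1.255000, -0.705650) = 0.512058
  k3 = f(1.255000, -0.669425) = 0.561870
  k4 = f(1.510000, -0.513446) = 0.746373
  y ← -0.800000 + (0.51/6)·(k1 + 2k2 + 2k3 + k4) = -0.522541
x=1.510000, y=-0.522541:
  k1 = f(1.510000, -0.522541) = 0.736951
  k2 = f(1.765000, -0.334618) = 0.898031
  k3 = f(1.765000, -0.293543) = 0.923833
  k4 = f(2.020000, -0.051386) = 1.007359
  y ← -0.522541 + (0.51/6)·(k1 + 2k2 + 2k3 + k4) = -0.064557
y(2.02) ≈ -0.0646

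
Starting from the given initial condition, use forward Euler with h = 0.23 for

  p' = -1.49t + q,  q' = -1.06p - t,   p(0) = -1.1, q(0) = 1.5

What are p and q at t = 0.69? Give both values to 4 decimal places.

-0.1479, 1.8977

Euler on (p,q): p_{n+1} = p_n + h·p', q_{n+1} = q_n + h·q'.
0.000000: (-1.100000, 1.500000); f=(1.500000, 1.166000) → (-0.755000, 1.768180)
0.230000: (-0.755000, 1.768180); f=(1.425480, 0.570300) → (-0.427140, 1.899349)
0.460000: (-0.427140, 1.899349); f=(1.213949, -0.007232) → (-0.147931, 1.897686)
(p(0.69), q(0.69)) ≈ (-0.1479, 1.8977)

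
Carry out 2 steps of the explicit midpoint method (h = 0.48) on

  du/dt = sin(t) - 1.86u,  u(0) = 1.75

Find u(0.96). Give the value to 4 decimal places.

0.7229

Midpoint: k1 = f(t_n, u_n); k2 = f(t_n + h/2, u_n + (h/2)·k1); u_{n+1} = u_n + h·k2.
t=0.000000, u=1.750000:
  k1 = f(0.000000, 1.750000) = -3.255000
  k2 = f(0.240000, 0.968800) = -1.564265
  u ← 1.750000 + 0.48·(-1.564265) = 0.999153
t=0.480000, u=0.999153:
  k1 = f(0.480000, 0.999153) = -1.396645
  k2 = f(0.720000, 0.663958) = -0.575577
  u ← 0.999153 + 0.48·(-0.575577) = 0.722876
u(0.96) ≈ 0.7229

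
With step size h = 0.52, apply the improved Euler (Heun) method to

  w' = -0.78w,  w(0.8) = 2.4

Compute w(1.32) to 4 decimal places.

Heun: k1 = f(x_n, w_n); k2 = f(x_n + h, w_n + h·k1); w_{n+1} = w_n + (h/2)·(k1 + k2).
x=0.800000, w=2.400000:
  k1 = f(0.800000, 2.400000) = -1.872000
  k2 = f(1.320000, 1.426560) = -1.112717
  w ← 2.400000 + (0.52/2)·(-1.872000 + (-1.112717)) = 1.623974
w(1.32) ≈ 1.6240

1.6240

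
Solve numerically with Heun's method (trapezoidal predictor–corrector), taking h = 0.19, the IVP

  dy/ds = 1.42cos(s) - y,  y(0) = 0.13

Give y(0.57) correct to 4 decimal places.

Heun: k1 = f(s_n, y_n); k2 = f(s_n + h, y_n + h·k1); y_{n+1} = y_n + (h/2)·(k1 + k2).
s=0.000000, y=0.130000:
  k1 = f(0.000000, 0.130000) = 1.290000
  k2 = f(0.190000, 0.375100) = 1.019346
  y ← 0.130000 + (0.19/2)·(1.290000 + 1.019346) = 0.349388
s=0.190000, y=0.349388:
  k1 = f(0.190000, 0.349388) = 1.045058
  k2 = f(0.380000, 0.547949) = 0.770755
  y ← 0.349388 + (0.19/2)·(1.045058 + 0.770755) = 0.521890
s=0.380000, y=0.521890:
  k1 = f(0.380000, 0.521890) = 0.796814
  k2 = f(0.570000, 0.673285) = 0.522215
  y ← 0.521890 + (0.19/2)·(0.796814 + 0.522215) = 0.647198
y(0.57) ≈ 0.6472

0.6472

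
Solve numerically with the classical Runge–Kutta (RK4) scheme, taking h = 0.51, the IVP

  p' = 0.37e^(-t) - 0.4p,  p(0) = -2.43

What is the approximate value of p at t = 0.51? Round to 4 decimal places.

RK4: k1 = f(t_n, p_n); k2 = f(t_n + h/2, p_n + (h/2)·k1); k3 = f(t_n + h/2, p_n + (h/2)·k2); k4 = f(t_n + h, p_n + h·k3); p_{n+1} = p_n + (h/6)·(k1 + 2k2 + 2k3 + k4).
t=0.000000, p=-2.430000:
  k1 = f(0.000000, -2.430000) = 1.342000
  k2 = f(0.255000, -2.087790) = 1.121835
  k3 = f(0.255000, -2.143932) = 1.144292
  k4 = f(0.510000, -1.846411) = 0.960748
  p ← -2.430000 + (0.51/6)·(k1 + 2k2 + 2k3 + k4) = -1.849025
p(0.51) ≈ -1.8490

-1.8490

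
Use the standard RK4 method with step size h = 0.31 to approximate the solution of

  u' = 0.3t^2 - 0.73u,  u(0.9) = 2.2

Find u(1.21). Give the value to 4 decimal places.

1.8488

RK4: k1 = f(t_n, u_n); k2 = f(t_n + h/2, u_n + (h/2)·k1); k3 = f(t_n + h/2, u_n + (h/2)·k2); k4 = f(t_n + h, u_n + h·k3); u_{n+1} = u_n + (h/6)·(k1 + 2k2 + 2k3 + k4).
t=0.900000, u=2.200000:
  k1 = f(0.900000, 2.200000) = -1.363000
  k2 = f(1.055000, 1.988735) = -1.117869
  k3 = f(1.055000, 2.026730) = -1.145606
  k4 = f(1.210000, 1.844862) = -0.907519
  u ← 2.200000 + (0.31/6)·(k1 + 2k2 + 2k3 + k4) = 1.848797
u(1.21) ≈ 1.8488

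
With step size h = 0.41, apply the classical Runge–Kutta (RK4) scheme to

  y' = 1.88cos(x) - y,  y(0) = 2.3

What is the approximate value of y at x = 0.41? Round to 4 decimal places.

2.1393

RK4: k1 = f(x_n, y_n); k2 = f(x_n + h/2, y_n + (h/2)·k1); k3 = f(x_n + h/2, y_n + (h/2)·k2); k4 = f(x_n + h, y_n + h·k3); y_{n+1} = y_n + (h/6)·(k1 + 2k2 + 2k3 + k4).
x=0.000000, y=2.300000:
  k1 = f(0.000000, 2.300000) = -0.420000
  k2 = f(0.205000, 2.213900) = -0.373265
  k3 = f(0.205000, 2.223481) = -0.382846
  k4 = f(0.410000, 2.143033) = -0.418846
  y ← 2.300000 + (0.41/6)·(k1 + 2k2 + 2k3 + k4) = 2.139344
y(0.41) ≈ 2.1393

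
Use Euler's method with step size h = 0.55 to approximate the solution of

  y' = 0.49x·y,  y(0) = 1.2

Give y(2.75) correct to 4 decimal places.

4.1108

Euler: y_{n+1} = y_n + h·f(x_n, y_n).
x=0.000000, y=1.200000: f=0.000000 → y ← 1.200000 + 0.55·0.000000 = 1.200000
x=0.550000, y=1.200000: f=0.323400 → y ← 1.200000 + 0.55·0.323400 = 1.377870
x=1.100000, y=1.377870: f=0.742672 → y ← 1.377870 + 0.55·0.742672 = 1.786340
x=1.650000, y=1.786340: f=1.444256 → y ← 1.786340 + 0.55·1.444256 = 2.580680
x=2.200000, y=2.580680: f=2.781973 → y ← 2.580680 + 0.55·2.781973 = 4.110765
y(2.75) ≈ 4.1108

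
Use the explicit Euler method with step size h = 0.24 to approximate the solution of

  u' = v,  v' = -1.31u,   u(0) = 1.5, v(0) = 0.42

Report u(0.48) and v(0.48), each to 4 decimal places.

Euler on (u,v): u_{n+1} = u_n + h·u', v_{n+1} = v_n + h·v'.
0.000000: (1.500000, 0.420000); f=(0.420000, -1.965000) → (1.600800, -0.051600)
0.240000: (1.600800, -0.051600); f=(-0.051600, -2.097048) → (1.588416, -0.554892)
(u(0.48), v(0.48)) ≈ (1.5884, -0.5549)

1.5884, -0.5549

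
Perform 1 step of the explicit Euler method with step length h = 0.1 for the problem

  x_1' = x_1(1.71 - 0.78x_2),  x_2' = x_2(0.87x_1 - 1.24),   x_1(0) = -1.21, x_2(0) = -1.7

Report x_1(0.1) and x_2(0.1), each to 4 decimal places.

Euler on (x_1,x_2): x_1_{n+1} = x_1_n + h·x_1', x_2_{n+1} = x_2_n + h·x_2'.
0.000000: (-1.210000, -1.700000); f=(-3.673560, 3.897590) → (-1.577356, -1.310241)
(x_1(0.1), x_2(0.1)) ≈ (-1.5774, -1.3102)

-1.5774, -1.3102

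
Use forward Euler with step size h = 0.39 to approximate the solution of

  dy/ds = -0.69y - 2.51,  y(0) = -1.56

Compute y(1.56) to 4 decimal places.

-3.0447

Euler: y_{n+1} = y_n + h·f(s_n, y_n).
s=0.000000, y=-1.560000: f=-1.433600 → y ← -1.560000 + 0.39·(-1.433600) = -2.119104
s=0.390000, y=-2.119104: f=-1.047818 → y ← -2.119104 + 0.39·(-1.047818) = -2.527753
s=0.780000, y=-2.527753: f=-0.765850 → y ← -2.527753 + 0.39·(-0.765850) = -2.826435
s=1.170000, y=-2.826435: f=-0.559760 → y ← -2.826435 + 0.39·(-0.559760) = -3.044741
y(1.56) ≈ -3.0447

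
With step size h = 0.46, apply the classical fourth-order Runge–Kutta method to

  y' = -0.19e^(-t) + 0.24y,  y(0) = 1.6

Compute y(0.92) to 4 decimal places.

RK4: k1 = f(t_n, y_n); k2 = f(t_n + h/2, y_n + (h/2)·k1); k3 = f(t_n + h/2, y_n + (h/2)·k2); k4 = f(t_n + h, y_n + h·k3); y_{n+1} = y_n + (h/6)·(k1 + 2k2 + 2k3 + k4).
t=0.000000, y=1.600000:
  k1 = f(0.000000, 1.600000) = 0.194000
  k2 = f(0.230000, 1.644620) = 0.243747
  k3 = f(0.230000, 1.656062) = 0.246493
  k4 = f(0.460000, 1.713387) = 0.291269
  y ← 1.600000 + (0.46/6)·(k1 + 2k2 + 2k3 + k4) = 1.712374
t=0.460000, y=1.712374:
  k1 = f(0.460000, 1.712374) = 0.291026
  k2 = f(0.690000, 1.779310) = 0.331735
  k3 = f(0.690000, 1.788673) = 0.333982
  k4 = f(0.920000, 1.866006) = 0.372123
  y ← 1.712374 + (0.46/6)·(k1 + 2k2 + 2k3 + k4) = 1.865292
y(0.92) ≈ 1.8653

1.8653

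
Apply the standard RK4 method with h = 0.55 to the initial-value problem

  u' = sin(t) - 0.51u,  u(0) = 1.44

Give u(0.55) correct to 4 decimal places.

1.2223

RK4: k1 = f(t_n, u_n); k2 = f(t_n + h/2, u_n + (h/2)·k1); k3 = f(t_n + h/2, u_n + (h/2)·k2); k4 = f(t_n + h, u_n + h·k3); u_{n+1} = u_n + (h/6)·(k1 + 2k2 + 2k3 + k4).
t=0.000000, u=1.440000:
  k1 = f(0.000000, 1.440000) = -0.734400
  k2 = f(0.275000, 1.238040) = -0.359853
  k3 = f(0.275000, 1.341040) = -0.412384
  k4 = f(0.550000, 1.213189) = -0.096039
  u ← 1.440000 + (0.55/6)·(k1 + 2k2 + 2k3 + k4) = 1.222300
u(0.55) ≈ 1.2223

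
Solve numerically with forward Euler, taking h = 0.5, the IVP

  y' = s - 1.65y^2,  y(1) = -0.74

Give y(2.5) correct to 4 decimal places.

Euler: y_{n+1} = y_n + h·f(s_n, y_n).
s=1.000000, y=-0.740000: f=0.096460 → y ← -0.740000 + 0.5·0.096460 = -0.691770
s=1.500000, y=-0.691770: f=0.710400 → y ← -0.691770 + 0.5·0.710400 = -0.336570
s=2.000000, y=-0.336570: f=1.813089 → y ← -0.336570 + 0.5·1.813089 = 0.569974
y(2.5) ≈ 0.5700

0.5700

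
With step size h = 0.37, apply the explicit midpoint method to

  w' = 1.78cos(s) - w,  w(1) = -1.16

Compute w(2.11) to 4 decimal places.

-0.5241

Midpoint: k1 = f(s_n, w_n); k2 = f(s_n + h/2, w_n + (h/2)·k1); w_{n+1} = w_n + h·k2.
s=1.000000, w=-1.160000:
  k1 = f(1.000000, -1.160000) = 2.121738
  k2 = f(1.185000, -0.767478) = 1.437287
  w ← -1.160000 + 0.37·1.437287 = -0.628204
s=1.370000, w=-0.628204:
  k1 = f(1.370000, -0.628204) = 0.983224
  k2 = f(1.555000, -0.446307) = 0.474424
  w ← -0.628204 + 0.37·0.474424 = -0.452667
s=1.740000, w=-0.452667:
  k1 = f(1.740000, -0.452667) = 0.152920
  k2 = f(1.925000, -0.424377) = -0.193005
  w ← -0.452667 + 0.37·(-0.193005) = -0.524079
w(2.11) ≈ -0.5241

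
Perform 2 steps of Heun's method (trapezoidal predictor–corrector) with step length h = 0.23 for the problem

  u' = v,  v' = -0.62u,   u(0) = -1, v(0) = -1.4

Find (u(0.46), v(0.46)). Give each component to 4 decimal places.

Heun on (u,v): k1 = f(t_n, state_n); k2 = f(t_n + h, state_n + h·k1); state_{n+1} = state_n + (h/2)·(k1 + k2).
0.000000: (-1.000000, -1.400000)
  k1 = (-1.400000, 0.620000)
  predictor → (-1.322000, -1.257400)
  k2 = (-1.257400, 0.819640)
  → (-1.305601, -1.234441)
0.230000: (-1.305601, -1.234441)
  k1 = (-1.234441, 0.809473)
  predictor → (-1.589523, -1.048263)
  k2 = (-1.048263, 0.985504)
  → (-1.568112, -1.028019)
(u(0.46), v(0.46)) ≈ (-1.5681, -1.0280)

-1.5681, -1.0280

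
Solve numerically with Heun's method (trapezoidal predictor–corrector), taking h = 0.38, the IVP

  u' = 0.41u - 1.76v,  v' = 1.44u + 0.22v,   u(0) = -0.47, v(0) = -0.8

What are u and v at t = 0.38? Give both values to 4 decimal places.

0.1362, -1.0113

Heun on (u,v): k1 = f(t_n, state_n); k2 = f(t_n + h, state_n + h·k1); state_{n+1} = state_n + (h/2)·(k1 + k2).
0.000000: (-0.470000, -0.800000)
  k1 = (1.215300, -0.852800)
  predictor → (-0.008186, -1.124064)
  k2 = (1.974996, -0.259082)
  → (0.136156, -1.011258)
(u(0.38), v(0.38)) ≈ (0.1362, -1.0113)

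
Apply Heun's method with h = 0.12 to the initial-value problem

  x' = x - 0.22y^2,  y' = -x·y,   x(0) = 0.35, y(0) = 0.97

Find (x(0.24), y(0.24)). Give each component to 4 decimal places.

Heun on (x,y): k1 = f(t_n, state_n); k2 = f(t_n + h, state_n + h·k1); state_{n+1} = state_n + (h/2)·(k1 + k2).
0.000000: (0.350000, 0.970000)
  k1 = (0.143002, -0.339500)
  predictor → (0.367160, 0.929260)
  k2 = (0.177185, -0.341187)
  → (0.369211, 0.929159)
0.120000: (0.369211, 0.929159)
  k1 = (0.179277, -0.343056)
  predictor → (0.390724, 0.887992)
  k2 = (0.217248, -0.346960)
  → (0.393003, 0.887758)
(x(0.24), y(0.24)) ≈ (0.3930, 0.8878)

0.3930, 0.8878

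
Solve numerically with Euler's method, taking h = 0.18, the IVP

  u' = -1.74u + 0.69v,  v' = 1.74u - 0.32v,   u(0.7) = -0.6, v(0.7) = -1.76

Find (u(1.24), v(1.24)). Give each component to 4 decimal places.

Euler on (u,v): u_{n+1} = u_n + h·u', v_{n+1} = v_n + h·v'.
0.700000: (-0.600000, -1.760000); f=(-0.170400, -0.480800) → (-0.630672, -1.846544)
0.880000: (-0.630672, -1.846544); f=(-0.176746, -0.506475) → (-0.662486, -1.937710)
1.060000: (-0.662486, -1.937710); f=(-0.184293, -0.532659) → (-0.695659, -2.033588)
(u(1.24), v(1.24)) ≈ (-0.6957, -2.0336)

-0.6957, -2.0336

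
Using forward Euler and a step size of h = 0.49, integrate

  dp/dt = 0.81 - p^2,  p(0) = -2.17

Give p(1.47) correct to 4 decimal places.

-80.1610

Euler: p_{n+1} = p_n + h·f(t_n, p_n).
t=0.000000, p=-2.170000: f=-3.898900 → p ← -2.170000 + 0.49·(-3.898900) = -4.080461
t=0.490000, p=-4.080461: f=-15.840162 → p ← -4.080461 + 0.49·(-15.840162) = -11.842140
t=0.980000, p=-11.842140: f=-139.426288 → p ← -11.842140 + 0.49·(-139.426288) = -80.161022
p(1.47) ≈ -80.1610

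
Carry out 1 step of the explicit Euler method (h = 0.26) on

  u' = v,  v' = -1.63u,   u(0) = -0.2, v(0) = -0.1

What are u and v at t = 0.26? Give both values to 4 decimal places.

Euler on (u,v): u_{n+1} = u_n + h·u', v_{n+1} = v_n + h·v'.
0.000000: (-0.200000, -0.100000); f=(-0.100000, 0.326000) → (-0.226000, -0.015240)
(u(0.26), v(0.26)) ≈ (-0.2260, -0.0152)

-0.2260, -0.0152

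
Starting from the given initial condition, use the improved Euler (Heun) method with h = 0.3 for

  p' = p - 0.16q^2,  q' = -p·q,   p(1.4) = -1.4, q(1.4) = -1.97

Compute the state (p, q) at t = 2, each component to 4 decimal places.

Heun on (p,q): k1 = f(t_n, state_n); k2 = f(t_n + h, state_n + h·k1); state_{n+1} = state_n + (h/2)·(k1 + k2).
1.400000: (-1.400000, -1.970000)
  k1 = (-2.020944, -2.758000)
  predictor → (-2.006283, -2.797400)
  k2 = (-3.258355, -5.612377)
  → (-2.191895, -3.225556)
1.700000: (-2.191895, -3.225556)
  k1 = (-3.856569, -7.070081)
  predictor → (-3.348866, -5.346581)
  k2 = (-7.922613, -17.904980)
  → (-3.958772, -6.971816)
(p(2), q(2)) ≈ (-3.9588, -6.9718)

-3.9588, -6.9718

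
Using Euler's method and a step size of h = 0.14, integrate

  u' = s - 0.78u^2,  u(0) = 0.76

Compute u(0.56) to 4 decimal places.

0.6666

Euler: u_{n+1} = u_n + h·f(s_n, u_n).
s=0.000000, u=0.760000: f=-0.450528 → u ← 0.760000 + 0.14·(-0.450528) = 0.696926
s=0.140000, u=0.696926: f=-0.238851 → u ← 0.696926 + 0.14·(-0.238851) = 0.663487
s=0.280000, u=0.663487: f=-0.063368 → u ← 0.663487 + 0.14·(-0.063368) = 0.654616
s=0.420000, u=0.654616: f=0.085753 → u ← 0.654616 + 0.14·0.085753 = 0.666621
u(0.56) ≈ 0.6666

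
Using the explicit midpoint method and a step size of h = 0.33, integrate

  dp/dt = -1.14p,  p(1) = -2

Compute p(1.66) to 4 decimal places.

-0.9648

Midpoint: k1 = f(t_n, p_n); k2 = f(t_n + h/2, p_n + (h/2)·k1); p_{n+1} = p_n + h·k2.
t=1.000000, p=-2.000000:
  k1 = f(1.000000, -2.000000) = 2.280000
  k2 = f(1.165000, -1.623800) = 1.851132
  p ← -2.000000 + 0.33·1.851132 = -1.389126
t=1.330000, p=-1.389126:
  k1 = f(1.330000, -1.389126) = 1.583604
  k2 = f(1.495000, -1.127832) = 1.285728
  p ← -1.389126 + 0.33·1.285728 = -0.964836
p(1.66) ≈ -0.9648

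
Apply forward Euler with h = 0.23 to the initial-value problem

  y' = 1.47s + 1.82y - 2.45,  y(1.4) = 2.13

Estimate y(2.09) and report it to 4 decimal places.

5.9471

Euler: y_{n+1} = y_n + h·f(s_n, y_n).
s=1.400000, y=2.130000: f=3.484600 → y ← 2.130000 + 0.23·3.484600 = 2.931458
s=1.630000, y=2.931458: f=5.281354 → y ← 2.931458 + 0.23·5.281354 = 4.146169
s=1.860000, y=4.146169: f=7.830228 → y ← 4.146169 + 0.23·7.830228 = 5.947122
y(2.09) ≈ 5.9471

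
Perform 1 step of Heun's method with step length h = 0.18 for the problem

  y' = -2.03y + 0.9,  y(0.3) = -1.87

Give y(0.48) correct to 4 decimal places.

-1.1791

Heun: k1 = f(t_n, y_n); k2 = f(t_n + h, y_n + h·k1); y_{n+1} = y_n + (h/2)·(k1 + k2).
t=0.300000, y=-1.870000:
  k1 = f(0.300000, -1.870000) = 4.696100
  k2 = f(0.480000, -1.024702) = 2.980145
  y ← -1.870000 + (0.18/2)·(4.696100 + 2.980145) = -1.179138
y(0.48) ≈ -1.1791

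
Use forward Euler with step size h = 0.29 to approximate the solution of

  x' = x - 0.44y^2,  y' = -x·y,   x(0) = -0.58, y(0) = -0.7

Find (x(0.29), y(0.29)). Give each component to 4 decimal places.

Euler on (x,y): x_{n+1} = x_n + h·x', y_{n+1} = y_n + h·y'.
0.000000: (-0.580000, -0.700000); f=(-0.795600, -0.406000) → (-0.810724, -0.817740)
(x(0.29), y(0.29)) ≈ (-0.8107, -0.8177)

-0.8107, -0.8177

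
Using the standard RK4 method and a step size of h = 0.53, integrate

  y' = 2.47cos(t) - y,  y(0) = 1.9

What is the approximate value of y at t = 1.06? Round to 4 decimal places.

1.9107

RK4: k1 = f(t_n, y_n); k2 = f(t_n + h/2, y_n + (h/2)·k1); k3 = f(t_n + h/2, y_n + (h/2)·k2); k4 = f(t_n + h, y_n + h·k3); y_{n+1} = y_n + (h/6)·(k1 + 2k2 + 2k3 + k4).
t=0.000000, y=1.900000:
  k1 = f(0.000000, 1.900000) = 0.570000
  k2 = f(0.265000, 2.051050) = 0.332728
  k3 = f(0.265000, 1.988173) = 0.395605
  k4 = f(0.530000, 2.109671) = 0.021463
  y ← 1.900000 + (0.53/6)·(k1 + 2k2 + 2k3 + k4) = 2.080918
t=0.530000, y=2.080918:
  k1 = f(0.530000, 2.080918) = 0.050215
  k2 = f(0.795000, 2.094225) = -0.364522
  k3 = f(0.795000, 1.984320) = -0.254617
  k4 = f(1.060000, 1.945971) = -0.738457
  y ← 2.080918 + (0.53/6)·(k1 + 2k2 + 2k3 + k4) = 1.910742
y(1.06) ≈ 1.9107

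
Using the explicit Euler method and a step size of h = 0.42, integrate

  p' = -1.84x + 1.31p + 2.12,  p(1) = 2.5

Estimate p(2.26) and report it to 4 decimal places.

Euler: p_{n+1} = p_n + h·f(x_n, p_n).
x=1.000000, p=2.500000: f=3.555000 → p ← 2.500000 + 0.42·3.555000 = 3.993100
x=1.420000, p=3.993100: f=4.738161 → p ← 3.993100 + 0.42·4.738161 = 5.983128
x=1.840000, p=5.983128: f=6.572297 → p ← 5.983128 + 0.42·6.572297 = 8.743492
p(2.26) ≈ 8.7435

8.7435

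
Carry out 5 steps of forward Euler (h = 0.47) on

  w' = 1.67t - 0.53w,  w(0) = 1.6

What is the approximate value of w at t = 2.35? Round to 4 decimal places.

3.2608

Euler: w_{n+1} = w_n + h·f(t_n, w_n).
t=0.000000, w=1.600000: f=-0.848000 → w ← 1.600000 + 0.47·(-0.848000) = 1.201440
t=0.470000, w=1.201440: f=0.148137 → w ← 1.201440 + 0.47·0.148137 = 1.271064
t=0.940000, w=1.271064: f=0.896136 → w ← 1.271064 + 0.47·0.896136 = 1.692248
t=1.410000, w=1.692248: f=1.457808 → w ← 1.692248 + 0.47·1.457808 = 2.377418
t=1.880000, w=2.377418: f=1.879568 → w ← 2.377418 + 0.47·1.879568 = 3.260815
w(2.35) ≈ 3.2608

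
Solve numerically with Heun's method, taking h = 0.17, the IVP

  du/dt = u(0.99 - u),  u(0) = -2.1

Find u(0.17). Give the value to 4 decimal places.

-3.7932

Heun: k1 = f(t_n, u_n); k2 = f(t_n + h, u_n + h·k1); u_{n+1} = u_n + (h/2)·(k1 + k2).
t=0.000000, u=-2.100000:
  k1 = f(0.000000, -2.100000) = -6.489000
  k2 = f(0.170000, -3.203130) = -13.431140
  u ← -2.100000 + (0.17/2)·(-6.489000 + (-13.431140)) = -3.793212
u(0.17) ≈ -3.7932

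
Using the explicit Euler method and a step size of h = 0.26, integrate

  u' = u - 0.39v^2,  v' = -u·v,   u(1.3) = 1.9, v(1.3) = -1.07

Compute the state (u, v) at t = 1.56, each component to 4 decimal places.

2.2779, -0.5414

Euler on (u,v): u_{n+1} = u_n + h·u', v_{n+1} = v_n + h·v'.
1.300000: (1.900000, -1.070000); f=(1.453489, 2.033000) → (2.277907, -0.541420)
(u(1.56), v(1.56)) ≈ (2.2779, -0.5414)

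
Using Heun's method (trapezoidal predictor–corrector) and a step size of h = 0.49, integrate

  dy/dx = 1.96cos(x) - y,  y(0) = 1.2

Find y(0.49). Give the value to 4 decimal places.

Heun: k1 = f(x_n, y_n); k2 = f(x_n + h, y_n + h·k1); y_{n+1} = y_n + (h/2)·(k1 + k2).
x=0.000000, y=1.200000:
  k1 = f(0.000000, 1.200000) = 0.760000
  k2 = f(0.490000, 1.572400) = 0.156972
  y ← 1.200000 + (0.49/2)·(0.760000 + 0.156972) = 1.424658
y(0.49) ≈ 1.4247

1.4247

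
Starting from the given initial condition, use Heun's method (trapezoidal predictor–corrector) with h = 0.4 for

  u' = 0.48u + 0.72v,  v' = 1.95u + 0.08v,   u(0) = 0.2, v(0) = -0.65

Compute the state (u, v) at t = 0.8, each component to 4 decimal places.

Heun on (u,v): k1 = f(t_n, state_n); k2 = f(t_n + h, state_n + h·k1); state_{n+1} = state_n + (h/2)·(k1 + k2).
0.000000: (0.200000, -0.650000)
  k1 = (-0.372000, 0.338000)
  predictor → (0.051200, -0.514800)
  k2 = (-0.346080, 0.058656)
  → (0.056384, -0.570669)
0.400000: (0.056384, -0.570669)
  k1 = (-0.383817, 0.064295)
  predictor → (-0.097143, -0.544951)
  k2 = (-0.438993, -0.233025)
  → (-0.108178, -0.604415)
(u(0.8), v(0.8)) ≈ (-0.1082, -0.6044)

-0.1082, -0.6044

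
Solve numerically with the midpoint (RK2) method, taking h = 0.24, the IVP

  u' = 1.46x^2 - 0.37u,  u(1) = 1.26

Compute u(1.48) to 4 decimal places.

2.0674

Midpoint: k1 = f(x_n, u_n); k2 = f(x_n + h/2, u_n + (h/2)·k1); u_{n+1} = u_n + h·k2.
x=1.000000, u=1.260000:
  k1 = f(1.000000, 1.260000) = 0.993800
  k2 = f(1.120000, 1.379256) = 1.321099
  u ← 1.260000 + 0.24·1.321099 = 1.577064
x=1.240000, u=1.577064:
  k1 = f(1.240000, 1.577064) = 1.661382
  k2 = f(1.360000, 1.776430) = 2.043137
  u ← 1.577064 + 0.24·2.043137 = 2.067417
u(1.48) ≈ 2.0674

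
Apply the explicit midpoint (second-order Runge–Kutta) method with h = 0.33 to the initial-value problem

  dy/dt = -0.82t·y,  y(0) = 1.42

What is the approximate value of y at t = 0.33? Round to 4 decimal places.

Midpoint: k1 = f(t_n, y_n); k2 = f(t_n + h/2, y_n + (h/2)·k1); y_{n+1} = y_n + h·k2.
t=0.000000, y=1.420000:
  k1 = f(0.000000, 1.420000) = 0.000000
  k2 = f(0.165000, 1.420000) = -0.192126
  y ← 1.420000 + 0.33·(-0.192126) = 1.356598
y(0.33) ≈ 1.3566

1.3566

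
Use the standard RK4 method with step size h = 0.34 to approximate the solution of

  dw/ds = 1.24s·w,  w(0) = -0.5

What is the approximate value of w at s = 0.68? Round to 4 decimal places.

-0.6660

RK4: k1 = f(s_n, w_n); k2 = f(s_n + h/2, w_n + (h/2)·k1); k3 = f(s_n + h/2, w_n + (h/2)·k2); k4 = f(s_n + h, w_n + h·k3); w_{n+1} = w_n + (h/6)·(k1 + 2k2 + 2k3 + k4).
s=0.000000, w=-0.500000:
  k1 = f(0.000000, -0.500000) = 0.000000
  k2 = f(0.170000, -0.500000) = -0.105400
  k3 = f(0.170000, -0.517918) = -0.109177
  k4 = f(0.340000, -0.537120) = -0.226450
  w ← -0.500000 + (0.34/6)·(k1 + 2k2 + 2k3 + k4) = -0.537151
s=0.340000, w=-0.537151:
  k1 = f(0.340000, -0.537151) = -0.226463
  k2 = f(0.510000, -0.575650) = -0.364041
  k3 = f(0.510000, -0.599038) = -0.378832
  k4 = f(0.680000, -0.665954) = -0.561532
  w ← -0.537151 + (0.34/6)·(k1 + 2k2 + 2k3 + k4) = -0.665996
w(0.68) ≈ -0.6660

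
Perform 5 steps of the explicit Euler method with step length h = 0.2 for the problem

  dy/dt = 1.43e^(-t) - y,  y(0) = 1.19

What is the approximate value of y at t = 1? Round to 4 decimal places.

Euler: y_{n+1} = y_n + h·f(t_n, y_n).
t=0.000000, y=1.190000: f=0.240000 → y ← 1.190000 + 0.2·0.240000 = 1.238000
t=0.200000, y=1.238000: f=-0.067215 → y ← 1.238000 + 0.2·(-0.067215) = 1.224557
t=0.400000, y=1.224557: f=-0.265999 → y ← 1.224557 + 0.2·(-0.265999) = 1.171357
t=0.600000, y=1.171357: f=-0.386556 → y ← 1.171357 + 0.2·(-0.386556) = 1.094046
t=0.800000, y=1.094046: f=-0.451505 → y ← 1.094046 + 0.2·(-0.451505) = 1.003745
y(1) ≈ 1.0037

1.0037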